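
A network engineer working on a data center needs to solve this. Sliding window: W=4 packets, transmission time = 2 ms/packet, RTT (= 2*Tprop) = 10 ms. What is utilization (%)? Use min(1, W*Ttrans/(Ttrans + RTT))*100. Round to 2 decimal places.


Given: W = 4, Ttrans = 2 ms, RTT = 10 ms (= 2 * Tprop, Tprop = 5 ms)
Cycle time = Ttrans + RTT = 2 + 10 = 12 ms (first packet sent until its ACK returns)
W * Ttrans = 4 * 2 = 8 ms of sending per cycle
W * Ttrans / (Ttrans + RTT) = 8 / 12 = 0.666667
U = min(1, 0.666667) = 0.666667
U% = 66.67%

66.67


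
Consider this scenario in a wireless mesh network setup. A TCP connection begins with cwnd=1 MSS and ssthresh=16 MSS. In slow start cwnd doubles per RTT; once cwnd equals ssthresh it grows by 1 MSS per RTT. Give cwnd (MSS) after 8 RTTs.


RTT 0: cwnd = 1 MSS (initial)
RTT 1: cwnd = 2 MSS (slow start, doubled)
RTT 2: cwnd = 4 MSS (slow start, doubled)
RTT 3: cwnd = 8 MSS (slow start, doubled)
RTT 4: cwnd = 16 MSS (slow start, doubled)
RTT 5: cwnd = 17 MSS (congestion avoidance, +1)
RTT 6: cwnd = 18 MSS (congestion avoidance, +1)
RTT 7: cwnd = 19 MSS (congestion avoidance, +1)
RTT 8: cwnd = 20 MSS (congestion avoidance, +1)

20


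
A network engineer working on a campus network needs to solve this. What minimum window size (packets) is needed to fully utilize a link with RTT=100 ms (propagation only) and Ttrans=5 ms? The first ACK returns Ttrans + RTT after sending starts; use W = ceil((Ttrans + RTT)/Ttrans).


Given: Ttrans = 5 ms, RTT = 100 ms (= 2 * Tprop, Tprop = 50 ms)
Time until first ACK returns = Ttrans + RTT = 5 + 100 = 105 ms
Need W * Ttrans >= Ttrans + RTT  ->  W >= (Ttrans + RTT) / Ttrans
(Ttrans + RTT) / Ttrans = 105 / 5 = 21
W_min = ceil(21) = 21

21


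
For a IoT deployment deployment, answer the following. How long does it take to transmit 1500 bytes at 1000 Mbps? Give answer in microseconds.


Given: packet = 1500 bytes, bandwidth = 1000 Mbps
Packet in bits = 1500 * 8 = 12000 bits
Bandwidth = 1000 * 10^6 = 1000000000 bps
Time = 12000 / 1000000000 seconds
Time in us = 12000 * 10^6 / 1000000000 = 12

12


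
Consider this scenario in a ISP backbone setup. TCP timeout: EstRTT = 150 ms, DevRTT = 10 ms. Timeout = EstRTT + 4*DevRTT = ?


Given: EstRTT = 150 ms, DevRTT = 10 ms
Timeout = EstRTT + 4 * DevRTT
4 * DevRTT = 4 * 10 = 40
Timeout = 150 + 40 = 190 ms

190


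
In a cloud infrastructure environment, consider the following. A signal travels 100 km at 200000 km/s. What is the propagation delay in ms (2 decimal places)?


Given: distance = 100 km, speed = 200000 km/s
Delay = distance / speed = 100 / 200000 seconds
Delay in ms = 100 * 1000 / 200000
Delay = 0.5000 ms
Rounded to 2 dp = 0.50 ms

0.50


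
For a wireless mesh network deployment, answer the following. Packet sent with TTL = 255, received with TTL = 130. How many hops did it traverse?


Given: initial TTL = 255, received TTL = 130
Hops = initial TTL - received TTL
Hops = 255 - 130 = 125

125


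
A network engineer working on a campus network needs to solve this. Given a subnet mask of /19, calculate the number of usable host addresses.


Given: subnet mask /19
Host bits = 32 - 19 = 13
Total addresses = 2^13 = 8192
Usable hosts = 8192 - 2 (network + broadcast) = 8190

8190


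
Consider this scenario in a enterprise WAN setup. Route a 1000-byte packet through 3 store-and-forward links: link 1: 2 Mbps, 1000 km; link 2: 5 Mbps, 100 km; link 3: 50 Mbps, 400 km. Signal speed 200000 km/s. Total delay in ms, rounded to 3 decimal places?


Packet = 1000 bytes = 8000 bits. Store-and-forward: sum (t_trans + t_prop) per link.
Link 1: t_trans = 8000/(2*10^6) s = 4.0000 ms; t_prop = 1000/200000 s = 5.0000 ms; subtotal = 9.0000 ms
Link 2: t_trans = 8000/(5*10^6) s = 1.6000 ms; t_prop = 100/200000 s = 0.5000 ms; subtotal = 2.1000 ms
Link 3: t_trans = 8000/(50*10^6) s = 0.1600 ms; t_prop = 400/200000 s = 2.0000 ms; subtotal = 2.1600 ms
End-to-end = 9.0000 + 2.1000 + 2.1600 = 13.2600 ms -> 13.260 ms (3 dp)

13.260


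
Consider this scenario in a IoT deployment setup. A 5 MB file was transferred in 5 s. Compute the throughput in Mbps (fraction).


Given: file = 5 MB, time = 5 s
File in Mb = 5 * 8 = 40 Mb
Throughput = 40 / 5 Mbps
Throughput = 8 Mbps

8


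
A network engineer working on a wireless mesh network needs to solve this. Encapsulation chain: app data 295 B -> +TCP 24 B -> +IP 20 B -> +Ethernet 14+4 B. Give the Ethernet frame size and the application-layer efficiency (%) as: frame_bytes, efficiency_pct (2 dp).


TCP segment = 295 + 24 = 319 B
IP packet = 319 + 20 = 339 B
Ethernet frame = 339 + 14 + 4 = 357 B
Efficiency = app / frame = 295 / 357 = 0.826331 = 82.6331% -> 82.63% (2 dp)

357, 82.63


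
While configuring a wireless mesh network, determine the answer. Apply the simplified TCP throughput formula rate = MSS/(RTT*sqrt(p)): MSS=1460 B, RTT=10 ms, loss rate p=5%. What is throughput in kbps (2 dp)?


Given: MSS = 1460 bytes, RTT = 10 ms, loss = 5%
RTT in seconds = 10 / 1000 = 0.01
Loss rate = 5% = 0.05
sqrt(loss) = sqrt(0.05) = 0.223606797750
Throughput (bytes/s) = 1460 / (0.01 * 0.223606797750) = 652931.8494
Throughput (kbps) = 652931.8494 * 8 / 1000 = 5223.454795 -> 5223.45 kbps (2 dp)

5223.45


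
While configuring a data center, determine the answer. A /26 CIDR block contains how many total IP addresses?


Given: CIDR prefix /26
Host bits = 32 - 26 = 6
Total addresses = 2^6 = 64

64


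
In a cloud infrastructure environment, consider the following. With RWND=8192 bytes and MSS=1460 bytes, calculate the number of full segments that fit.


Given: RWND = 8192 bytes, MSS = 1460 bytes
Full segments = floor(RWND / MSS)
Full segments = floor(8192 / 1460)
Full segments = floor(5.611) = 5

5


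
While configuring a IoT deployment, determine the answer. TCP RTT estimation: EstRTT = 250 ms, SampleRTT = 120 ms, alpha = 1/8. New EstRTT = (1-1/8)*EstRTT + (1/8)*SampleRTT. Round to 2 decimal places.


Given: EstRTT = 250 ms, SampleRTT = 120 ms, alpha = 1/8
New EstRTT = (1 - alpha) * EstRTT + alpha * SampleRTT
(7/8) * 250 = 218.75
(1/8) * 120 = 15
New EstRTT = 218.75 + 15 = 233.75 ms -> 233.75 ms (2 dp)

233.75


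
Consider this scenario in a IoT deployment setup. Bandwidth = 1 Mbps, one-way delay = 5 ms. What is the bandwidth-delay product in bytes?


Given: bandwidth = 1 Mbps, delay = 5 ms
BDP in bits = 1 * 10^6 * 5 / 1000
BDP in bits = 5000
BDP in bytes = 5000 / 8 = 625

625


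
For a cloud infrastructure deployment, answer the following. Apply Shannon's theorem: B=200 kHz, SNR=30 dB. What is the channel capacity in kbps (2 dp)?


Given: B = 200 kHz, SNR = 30 dB
SNR linear = 10^(30/10) = 1000
1 + SNR = 1001
log2(1001) = 9.9672262588
C = 200 * 1000 * 9.9672262588 = 1993445.2518 bps
C = 1993.445252 kbps -> 1993.45 kbps (2 dp)

1993.45


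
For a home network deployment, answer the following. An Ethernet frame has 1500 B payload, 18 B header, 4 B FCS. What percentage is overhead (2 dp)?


Given: payload = 1500 B, header = 18 B, trailer = 4 B
Overhead bytes = header + trailer = 18 + 4 = 22
Total frame = payload + overhead = 1500 + 22 = 1522
Overhead % = 22 / 1522 * 100 = 1.4455% -> 1.45% (2 dp)

1.45


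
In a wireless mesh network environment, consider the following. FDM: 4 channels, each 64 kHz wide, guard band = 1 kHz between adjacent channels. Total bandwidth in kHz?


Given: 4 channels, 64 kHz each, guard = 1 kHz
Channel bandwidth = 4 * 64 = 256 kHz
Guard bands = 3 gaps * 1 kHz = 3 kHz
Total = 256 + 3 = 259 kHz

259


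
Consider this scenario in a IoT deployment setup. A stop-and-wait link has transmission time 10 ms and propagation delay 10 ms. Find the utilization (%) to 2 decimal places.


Given: Ttrans = 10 ms, Tprop = 10 ms
RTT = 2 * Tprop = 2 * 10 = 20 ms
U = Ttrans / (Ttrans + RTT)
U = 10 / (10 + 20)
U = 10 / 30 = 0.333333
U% = 33.33%

33.33


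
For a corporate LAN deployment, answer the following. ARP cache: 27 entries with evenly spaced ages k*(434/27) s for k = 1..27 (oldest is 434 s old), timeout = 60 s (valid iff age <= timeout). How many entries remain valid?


Ages are k * 434/27 s for k = 1..27 (spacing = 16.0741 s).
Entry k is valid iff k * 434/27 <= 60 iff k <= 27 * 60 / 434 = 3.7327
n_valid = floor(3.7327) = 3
(n_stale = 27 - 3 = 24)

3


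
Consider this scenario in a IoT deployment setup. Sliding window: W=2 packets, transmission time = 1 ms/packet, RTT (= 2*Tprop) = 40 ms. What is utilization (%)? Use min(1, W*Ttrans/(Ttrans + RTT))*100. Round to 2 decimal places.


Given: W = 2, Ttrans = 1 ms, RTT = 40 ms (= 2 * Tprop, Tprop = 20 ms)
Cycle time = Ttrans + RTT = 1 + 40 = 41 ms (first packet sent until its ACK returns)
W * Ttrans = 2 * 1 = 2 ms of sending per cycle
W * Ttrans / (Ttrans + RTT) = 2 / 41 = 0.048780
U = min(1, 0.048780) = 0.048780
U% = 4.88%

4.88


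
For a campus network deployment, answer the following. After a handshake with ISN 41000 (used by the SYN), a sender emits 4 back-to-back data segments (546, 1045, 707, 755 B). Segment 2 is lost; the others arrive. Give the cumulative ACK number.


SYN uses sequence number 41000; first data byte = ISN + 1 = 41001.
Segment 1: SEQ = 41001, len = 546 B, covers [41001, 41546]
Segment 2: SEQ = 41547, len = 1045 B, covers [41547, 42591] [LOST]
Segment 3: SEQ = 42592, len = 707 B, covers [42592, 43298]
Segment 4: SEQ = 43299, len = 755 B, covers [43299, 44053]
In-order data received: bytes [41001, 41546] (segments 1..1).
Segment 2 missing -> gap begins at byte 41547; later segments buffered out of order.
Cumulative ACK = next expected in-order byte = 41001 + 546 = 41547

41547


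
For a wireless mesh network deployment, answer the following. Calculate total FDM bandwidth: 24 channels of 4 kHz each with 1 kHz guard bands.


Given: 24 channels, 4 kHz each, guard = 1 kHz
Channel bandwidth = 24 * 4 = 96 kHz
Guard bands = 23 gaps * 1 kHz = 23 kHz
Total = 96 + 23 = 119 kHz

119


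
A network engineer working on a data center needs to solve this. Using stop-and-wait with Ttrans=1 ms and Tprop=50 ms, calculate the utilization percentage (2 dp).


Given: Ttrans = 1 ms, Tprop = 50 ms
RTT = 2 * Tprop = 2 * 50 = 100 ms
U = Ttrans / (Ttrans + RTT)
U = 1 / (1 + 100)
U = 1 / 101 = 0.009901
U% = 0.99%

0.99


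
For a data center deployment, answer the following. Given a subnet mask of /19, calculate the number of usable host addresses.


Given: subnet mask /19
Host bits = 32 - 19 = 13
Total addresses = 2^13 = 8192
Usable hosts = 8192 - 2 (network + broadcast) = 8190

8190


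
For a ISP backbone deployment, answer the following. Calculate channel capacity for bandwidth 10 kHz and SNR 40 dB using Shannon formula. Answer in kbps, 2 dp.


Given: B = 10 kHz, SNR = 40 dB
SNR linear = 10^(40/10) = 10000
1 + SNR = 10001
log2(10001) = 13.2878566418
C = 10 * 1000 * 13.2878566418 = 132878.5664 bps
C = 132.878566 kbps -> 132.88 kbps (2 dp)

132.88


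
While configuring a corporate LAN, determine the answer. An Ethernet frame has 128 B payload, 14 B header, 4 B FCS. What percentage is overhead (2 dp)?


Given: payload = 128 B, header = 14 B, trailer = 4 B
Overhead bytes = header + trailer = 14 + 4 = 18
Total frame = payload + overhead = 128 + 18 = 146
Overhead % = 18 / 146 * 100 = 12.3288% -> 12.33% (2 dp)

12.33


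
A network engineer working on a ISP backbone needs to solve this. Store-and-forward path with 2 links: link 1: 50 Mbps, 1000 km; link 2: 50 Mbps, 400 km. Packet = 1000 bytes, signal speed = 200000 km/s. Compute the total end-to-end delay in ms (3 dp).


Packet = 1000 bytes = 8000 bits. Store-and-forward: sum (t_trans + t_prop) per link.
Link 1: t_trans = 8000/(50*10^6) s = 0.1600 ms; t_prop = 1000/200000 s = 5.0000 ms; subtotal = 5.1600 ms
Link 2: t_trans = 8000/(50*10^6) s = 0.1600 ms; t_prop = 400/200000 s = 2.0000 ms; subtotal = 2.1600 ms
End-to-end = 5.1600 + 2.1600 = 7.3200 ms -> 7.320 ms (3 dp)

7.320


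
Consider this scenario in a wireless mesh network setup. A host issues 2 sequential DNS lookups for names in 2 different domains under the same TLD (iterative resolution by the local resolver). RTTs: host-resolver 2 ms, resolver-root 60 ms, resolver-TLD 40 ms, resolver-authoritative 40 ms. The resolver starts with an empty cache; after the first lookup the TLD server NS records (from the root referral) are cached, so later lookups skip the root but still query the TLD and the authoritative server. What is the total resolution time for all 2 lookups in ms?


Lookup 1 (cold cache): local + root + TLD + auth = 2 + 60 + 40 + 40 = 142 ms
Lookups 2..2 (TLD NS cached -> skip root; new domain -> still ask TLD and auth): local + TLD + auth = 2 + 40 + 40 = 82 ms each
Remaining 1 lookups: 1 * 82 = 82 ms
Total = 142 + 82 = 224 ms

224


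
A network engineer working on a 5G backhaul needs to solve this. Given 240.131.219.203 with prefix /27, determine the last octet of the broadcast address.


Given: IP = 240.131.219.203, prefix = /27
Host bits = 32 - 27 = 5
Network last octet = 203 AND mask = 192
Host part size = 2^5 - 1 = 31
Broadcast last octet = 192 OR 31 = 223

223


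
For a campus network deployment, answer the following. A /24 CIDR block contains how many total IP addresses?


Given: CIDR prefix /24
Host bits = 32 - 24 = 8
Total addresses = 2^8 = 256

256


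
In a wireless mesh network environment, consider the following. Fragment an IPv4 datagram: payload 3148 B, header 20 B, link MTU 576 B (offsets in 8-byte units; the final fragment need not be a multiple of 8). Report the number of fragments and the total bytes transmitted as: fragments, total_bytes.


Max data per non-final fragment = floor((MTU - header)/8)*8 = floor((576 - 20)/8)*8 = floor(556/8)*8 = 552 B
Final fragment needs no 8-byte alignment: it can carry up to MTU - header = 556 B
Non-final fragments needed = ceil((payload - 556) / 552) = ceil(2592/552) = ceil(4.6957) = 5
Number of fragments = 5 + 1 = 6
Fragment sizes (data): 5 * 552 B + 388 B (last, 388 <= 556 OK)
Total bytes sent = payload + n_frags * header = 3148 + 6*20 = 3148 + 120 = 3268 B

6, 3268


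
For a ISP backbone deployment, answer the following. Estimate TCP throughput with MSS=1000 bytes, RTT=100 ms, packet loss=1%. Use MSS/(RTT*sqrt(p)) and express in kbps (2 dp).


Given: MSS = 1000 bytes, RTT = 100 ms, loss = 1%
RTT in seconds = 100 / 1000 = 0.1
Loss rate = 1% = 0.01
sqrt(loss) = sqrt(0.01) = 0.1
Throughput (bytes/s) = 1000 / (0.1 * 0.1) = 100000.0000
Throughput (kbps) = 100000.0000 * 8 / 1000 = 800.000000 -> 800.00 kbps (2 dp)

800.00


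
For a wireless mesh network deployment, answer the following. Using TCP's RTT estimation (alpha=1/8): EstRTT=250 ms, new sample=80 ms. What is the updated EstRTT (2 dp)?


Given: EstRTT = 250 ms, SampleRTT = 80 ms, alpha = 1/8
New EstRTT = (1 - alpha) * EstRTT + alpha * SampleRTT
(7/8) * 250 = 218.75
(1/8) * 80 = 10
New EstRTT = 218.75 + 10 = 228.75 ms -> 228.75 ms (2 dp)

228.75


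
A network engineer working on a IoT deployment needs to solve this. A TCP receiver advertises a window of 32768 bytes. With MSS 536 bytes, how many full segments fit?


Given: RWND = 32768 bytes, MSS = 536 bytes
Full segments = floor(RWND / MSS)
Full segments = floor(32768 / 536)
Full segments = floor(61.1343) = 61

61


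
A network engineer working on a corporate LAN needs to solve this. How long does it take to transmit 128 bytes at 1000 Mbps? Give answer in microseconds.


Given: packet = 128 bytes, bandwidth = 1000 Mbps
Packet in bits = 128 * 8 = 1024 bits
Bandwidth = 1000 * 10^6 = 1000000000 bps
Time = 1024 / 1000000000 seconds
Time in us = 1024 * 10^6 / 1000000000 = 1.024

1.024


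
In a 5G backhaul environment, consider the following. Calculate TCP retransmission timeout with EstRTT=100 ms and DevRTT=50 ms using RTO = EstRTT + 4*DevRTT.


Given: EstRTT = 100 ms, DevRTT = 50 ms
Timeout = EstRTT + 4 * DevRTT
4 * DevRTT = 4 * 50 = 200
Timeout = 100 + 200 = 300 ms

300


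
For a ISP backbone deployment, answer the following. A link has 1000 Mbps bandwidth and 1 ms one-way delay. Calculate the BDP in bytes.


Given: bandwidth = 1000 Mbps, delay = 1 ms
BDP in bits = 1000 * 10^6 * 1 / 1000
BDP in bits = 1000000
BDP in bytes = 1000000 / 8 = 125000

125000


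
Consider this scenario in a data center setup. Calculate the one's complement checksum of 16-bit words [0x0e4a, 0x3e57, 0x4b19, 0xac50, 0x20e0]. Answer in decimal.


Given words: [0x0e4a, 0x3e57, 0x4b19, 0xac50, 0x20e0]
Step 1: Sum all words
Raw sum = 3658 + 15959 + 19225 + 44112 + 8416 = 91370
Step 2: Fold carry: (25834 + 1) = 25835
One's complement = ~25835 & 0xFFFF = 39700

39700


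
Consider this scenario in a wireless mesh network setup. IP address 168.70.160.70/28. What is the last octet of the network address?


Given: IP = 168.70.160.70, prefix = /28
Subnet mask = 255.255.255.240
Last octet of IP: 70
Last octet of mask: 240
Network last octet = 70 AND 240 = 64

64


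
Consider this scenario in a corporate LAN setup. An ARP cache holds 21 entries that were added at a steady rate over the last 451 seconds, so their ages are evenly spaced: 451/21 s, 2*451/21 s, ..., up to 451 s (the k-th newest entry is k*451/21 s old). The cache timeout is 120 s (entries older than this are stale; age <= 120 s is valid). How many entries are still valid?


Ages are k * 451/21 s for k = 1..21 (spacing = 21.4762 s).
Entry k is valid iff k * 451/21 <= 120 iff k <= 21 * 120 / 451 = 5.5876
n_valid = floor(5.5876) = 5
(n_stale = 21 - 5 = 16)

5


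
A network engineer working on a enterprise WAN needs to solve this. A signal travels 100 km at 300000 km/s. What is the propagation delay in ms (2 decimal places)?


Given: distance = 100 km, speed = 300000 km/s
Delay = distance / speed = 100 / 300000 seconds
Delay in ms = 100 * 1000 / 300000
Delay = 0.3333 ms
Rounded to 2 dp = 0.33 ms

0.33


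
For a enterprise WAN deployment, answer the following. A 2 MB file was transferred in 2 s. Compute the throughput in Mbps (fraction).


Given: file = 2 MB, time = 2 s
File in Mb = 2 * 8 = 16 Mb
Throughput = 16 / 2 Mbps
Throughput = 8 Mbps

8


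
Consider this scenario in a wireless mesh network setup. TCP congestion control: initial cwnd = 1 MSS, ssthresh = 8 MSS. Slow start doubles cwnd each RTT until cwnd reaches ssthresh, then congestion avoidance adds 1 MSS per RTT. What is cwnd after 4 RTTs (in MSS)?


RTT 0: cwnd = 1 MSS (initial)
RTT 1: cwnd = 2 MSS (slow start, doubled)
RTT 2: cwnd = 4 MSS (slow start, doubled)
RTT 3: cwnd = 8 MSS (slow start, doubled)
RTT 4: cwnd = 9 MSS (congestion avoidance, +1)

9


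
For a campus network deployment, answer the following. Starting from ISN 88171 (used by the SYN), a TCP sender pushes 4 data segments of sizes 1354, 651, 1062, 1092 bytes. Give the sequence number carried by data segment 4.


The SYN occupies sequence number ISN = 88171, so the first data byte is ISN + 1 = 88172.
SEQ of data segment i = (ISN + 1) + sum of payload sizes of segments 1..i-1.
Segment 1: SEQ = 88172, payload = 1354 bytes
Segment 2: SEQ = 89526, payload = 651 bytes
Segment 3: SEQ = 90177, payload = 1062 bytes
Segment 4: SEQ = 91239, payload = 1092 bytes
SEQ of segment 4 = 88172 + 1354 + 651 + 1062 = 91239

91239


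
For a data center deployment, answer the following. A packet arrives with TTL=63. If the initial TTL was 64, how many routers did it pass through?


Given: initial TTL = 64, received TTL = 63
Hops = initial TTL - received TTL
Hops = 64 - 63 = 1

1


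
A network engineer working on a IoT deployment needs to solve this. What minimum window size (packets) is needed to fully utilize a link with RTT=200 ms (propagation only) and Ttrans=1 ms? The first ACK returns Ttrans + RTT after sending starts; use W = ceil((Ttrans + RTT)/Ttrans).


Given: Ttrans = 1 ms, RTT = 200 ms (= 2 * Tprop, Tprop = 100 ms)
Time until first ACK returns = Ttrans + RTT = 1 + 200 = 201 ms
Need W * Ttrans >= Ttrans + RTT  ->  W >= (Ttrans + RTT) / Ttrans
(Ttrans + RTT) / Ttrans = 201 / 1 = 201
W_min = ceil(201) = 201

201


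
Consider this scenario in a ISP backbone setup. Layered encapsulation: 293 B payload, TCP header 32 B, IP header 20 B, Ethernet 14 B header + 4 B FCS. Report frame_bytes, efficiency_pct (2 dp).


TCP segment = 293 + 32 = 325 B
IP packet = 325 + 20 = 345 B
Ethernet frame = 345 + 14 + 4 = 363 B
Efficiency = app / frame = 293 / 363 = 0.807163 = 80.7163% -> 80.72% (2 dp)

363, 80.72


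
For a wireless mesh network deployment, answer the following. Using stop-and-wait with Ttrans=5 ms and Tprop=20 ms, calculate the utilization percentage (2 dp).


Given: Ttrans = 5 ms, Tprop = 20 ms
RTT = 2 * Tprop = 2 * 20 = 40 ms
U = Ttrans / (Ttrans + RTT)
U = 5 / (5 + 40)
U = 5 / 45 = 0.111111
U% = 11.11%

11.11


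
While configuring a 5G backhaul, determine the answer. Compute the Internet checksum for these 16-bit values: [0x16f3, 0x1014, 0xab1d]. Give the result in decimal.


Given words: [0x16f3, 0x1014, 0xab1d]
Step 1: Sum all words
Raw sum = 5875 + 4116 + 43805 = 53796
One's complement = ~53796 & 0xFFFF = 11739

11739


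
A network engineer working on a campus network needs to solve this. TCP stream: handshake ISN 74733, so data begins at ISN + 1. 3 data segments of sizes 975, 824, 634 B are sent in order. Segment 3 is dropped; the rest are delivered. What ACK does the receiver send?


SYN uses sequence number 74733; first data byte = ISN + 1 = 74734.
Segment 1: SEQ = 74734, len = 975 B, covers [74734, 75708]
Segment 2: SEQ = 75709, len = 824 B, covers [75709, 76532]
Segment 3: SEQ = 76533, len = 634 B, covers [76533, 77166] [LOST]
In-order data received: bytes [74734, 76532] (segments 1..2).
Segment 3 missing -> gap begins at byte 76533.
Cumulative ACK = next expected in-order byte = 74734 + 975 + 824 = 76533

76533


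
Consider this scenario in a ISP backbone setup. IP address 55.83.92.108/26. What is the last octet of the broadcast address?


Given: IP = 55.83.92.108, prefix = /26
Host bits = 32 - 26 = 6
Network last octet = 108 AND mask = 64
Host part size = 2^6 - 1 = 63
Broadcast last octet = 64 OR 63 = 127

127


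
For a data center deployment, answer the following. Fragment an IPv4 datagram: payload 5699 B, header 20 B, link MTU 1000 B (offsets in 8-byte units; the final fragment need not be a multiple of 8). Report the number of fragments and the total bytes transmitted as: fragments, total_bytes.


Max data per non-final fragment = floor((MTU - header)/8)*8 = floor((1000 - 20)/8)*8 = floor(980/8)*8 = 976 B
Final fragment needs no 8-byte alignment: it can carry up to MTU - header = 980 B
Non-final fragments needed = ceil((payload - 980) / 976) = ceil(4719/976) = ceil(4.8350) = 5
Number of fragments = 5 + 1 = 6
Fragment sizes (data): 5 * 976 B + 819 B (last, 819 <= 980 OK)
Total bytes sent = payload + n_frags * header = 5699 + 6*20 = 5699 + 120 = 5819 B

6, 5819


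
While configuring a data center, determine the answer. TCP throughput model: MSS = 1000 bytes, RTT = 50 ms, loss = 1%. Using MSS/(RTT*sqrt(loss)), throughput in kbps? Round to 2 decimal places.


Given: MSS = 1000 bytes, RTT = 50 ms, loss = 1%
RTT in seconds = 50 / 1000 = 0.05
Loss rate = 1% = 0.01
sqrt(loss) = sqrt(0.01) = 0.1
Throughput (bytes/s) = 1000 / (0.05 * 0.1) = 200000.0000
Throughput (kbps) = 200000.0000 * 8 / 1000 = 1600.000000 -> 1600.00 kbps (2 dp)

1600.00


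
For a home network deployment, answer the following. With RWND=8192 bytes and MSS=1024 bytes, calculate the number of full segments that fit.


Given: RWND = 8192 bytes, MSS = 1024 bytes
Full segments = floor(RWND / MSS)
Full segments = floor(8192 / 1024)
Full segments = floor(8.0) = 8

8


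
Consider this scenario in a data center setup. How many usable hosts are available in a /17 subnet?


Given: subnet mask /17
Host bits = 32 - 17 = 15
Total addresses = 2^15 = 32768
Usable hosts = 32768 - 2 (network + broadcast) = 32766

32766


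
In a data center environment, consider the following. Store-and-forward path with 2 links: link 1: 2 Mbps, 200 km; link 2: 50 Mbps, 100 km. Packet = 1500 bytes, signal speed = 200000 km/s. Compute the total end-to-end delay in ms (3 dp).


Packet = 1500 bytes = 12000 bits. Store-and-forward: sum (t_trans + t_prop) per link.
Link 1: t_trans = 12000/(2*10^6) s = 6.0000 ms; t_prop = 200/200000 s = 1.0000 ms; subtotal = 7.0000 ms
Link 2: t_trans = 12000/(50*10^6) s = 0.2400 ms; t_prop = 100/200000 s = 0.5000 ms; subtotal = 0.7400 ms
End-to-end = 7.0000 + 0.7400 = 7.7400 ms -> 7.740 ms (3 dp)

7.740


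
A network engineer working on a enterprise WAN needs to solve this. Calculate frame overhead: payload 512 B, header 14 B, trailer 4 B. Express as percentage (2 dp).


Given: payload = 512 B, header = 14 B, trailer = 4 B
Overhead bytes = header + trailer = 14 + 4 = 18
Total frame = payload + overhead = 512 + 18 = 530
Overhead % = 18 / 530 * 100 = 3.3962% -> 3.40% (2 dp)

3.40


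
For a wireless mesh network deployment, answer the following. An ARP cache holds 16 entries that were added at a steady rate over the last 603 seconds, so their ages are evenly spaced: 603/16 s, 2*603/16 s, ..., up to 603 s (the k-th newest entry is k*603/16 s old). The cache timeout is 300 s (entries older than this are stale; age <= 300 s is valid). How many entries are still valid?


Ages are k * 603/16 s for k = 1..16 (spacing = 37.6875 s).
Entry k is valid iff k * 603/16 <= 300 iff k <= 16 * 300 / 603 = 7.9602
n_valid = floor(7.9602) = 7
(n_stale = 16 - 7 = 9)

7


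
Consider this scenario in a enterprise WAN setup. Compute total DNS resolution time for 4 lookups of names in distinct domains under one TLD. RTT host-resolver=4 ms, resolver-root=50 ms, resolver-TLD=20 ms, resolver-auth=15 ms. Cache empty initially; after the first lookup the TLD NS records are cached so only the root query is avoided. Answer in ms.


Lookup 1 (cold cache): local + root + TLD + auth = 4 + 50 + 20 + 15 = 89 ms
Lookups 2..4 (TLD NS cached -> skip root; new domain -> still ask TLD and auth): local + TLD + auth = 4 + 20 + 15 = 39 ms each
Remaining 3 lookups: 3 * 39 = 117 ms
Total = 89 + 117 = 206 ms

206


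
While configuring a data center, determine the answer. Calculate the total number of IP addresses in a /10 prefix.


Given: CIDR prefix /10
Host bits = 32 - 10 = 22
Total addresses = 2^22 = 4194304

4194304


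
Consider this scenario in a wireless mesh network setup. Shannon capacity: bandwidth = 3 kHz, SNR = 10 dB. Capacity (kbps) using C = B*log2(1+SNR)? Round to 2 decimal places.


Given: B = 3 kHz, SNR = 10 dB
SNR linear = 10^(10/10) = 10
1 + SNR = 11
log2(11) = 3.4594316186
C = 3 * 1000 * 3.4594316186 = 10378.2949 bps
C = 10.378295 kbps -> 10.38 kbps (2 dp)

10.38


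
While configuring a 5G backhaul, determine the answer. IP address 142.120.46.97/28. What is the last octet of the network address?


Given: IP = 142.120.46.97, prefix = /28
Subnet mask = 255.255.255.240
Last octet of IP: 97
Last octet of mask: 240
Network last octet = 97 AND 240 = 96

96


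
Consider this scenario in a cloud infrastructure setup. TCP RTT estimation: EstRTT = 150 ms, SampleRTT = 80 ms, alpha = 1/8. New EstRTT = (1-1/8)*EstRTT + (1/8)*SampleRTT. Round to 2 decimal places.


Given: EstRTT = 150 ms, SampleRTT = 80 ms, alpha = 1/8
New EstRTT = (1 - alpha) * EstRTT + alpha * SampleRTT
(7/8) * 150 = 131.25
(1/8) * 80 = 10
New EstRTT = 131.25 + 10 = 141.25 ms -> 141.25 ms (2 dp)

141.25


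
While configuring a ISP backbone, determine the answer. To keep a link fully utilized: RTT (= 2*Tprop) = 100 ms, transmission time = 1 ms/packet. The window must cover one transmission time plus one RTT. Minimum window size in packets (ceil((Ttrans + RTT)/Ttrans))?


Given: Ttrans = 1 ms, RTT = 100 ms (= 2 * Tprop, Tprop = 50 ms)
Time until first ACK returns = Ttrans + RTT = 1 + 100 = 101 ms
Need W * Ttrans >= Ttrans + RTT  ->  W >= (Ttrans + RTT) / Ttrans
(Ttrans + RTT) / Ttrans = 101 / 1 = 101
W_min = ceil(101) = 101

101


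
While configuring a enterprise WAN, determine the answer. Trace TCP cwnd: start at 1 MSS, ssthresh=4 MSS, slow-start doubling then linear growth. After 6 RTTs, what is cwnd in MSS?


RTT 0: cwnd = 1 MSS (initial)
RTT 1: cwnd = 2 MSS (slow start, doubled)
RTT 2: cwnd = 4 MSS (slow start, doubled)
RTT 3: cwnd = 5 MSS (congestion avoidance, +1)
RTT 4: cwnd = 6 MSS (congestion avoidance, +1)
RTT 5: cwnd = 7 MSS (congestion avoidance, +1)
RTT 6: cwnd = 8 MSS (congestion avoidance, +1)

8


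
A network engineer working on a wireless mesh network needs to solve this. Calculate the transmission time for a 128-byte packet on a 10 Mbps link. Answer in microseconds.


Given: packet = 128 bytes, bandwidth = 10 Mbps
Packet in bits = 128 * 8 = 1024 bits
Bandwidth = 10 * 10^6 = 10000000 bps
Time = 1024 / 10000000 seconds
Time in us = 1024 * 10^6 / 10000000 = 102.4

102.4


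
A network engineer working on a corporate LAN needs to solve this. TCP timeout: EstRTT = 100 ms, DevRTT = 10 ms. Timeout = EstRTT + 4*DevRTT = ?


Given: EstRTT = 100 ms, DevRTT = 10 ms
Timeout = EstRTT + 4 * DevRTT
4 * DevRTT = 4 * 10 = 40
Timeout = 100 + 40 = 140 ms

140


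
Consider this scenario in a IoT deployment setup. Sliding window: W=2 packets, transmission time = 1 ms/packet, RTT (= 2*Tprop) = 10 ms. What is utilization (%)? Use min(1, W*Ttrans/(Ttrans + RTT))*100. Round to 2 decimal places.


Given: W = 2, Ttrans = 1 ms, RTT = 10 ms (= 2 * Tprop, Tprop = 5 ms)
Cycle time = Ttrans + RTT = 1 + 10 = 11 ms (first packet sent until its ACK returns)
W * Ttrans = 2 * 1 = 2 ms of sending per cycle
W * Ttrans / (Ttrans + RTT) = 2 / 11 = 0.181818
U = min(1, 0.181818) = 0.181818
U% = 18.18%

18.18


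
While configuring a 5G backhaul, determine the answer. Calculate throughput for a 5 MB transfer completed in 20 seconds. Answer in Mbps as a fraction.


Given: file = 5 MB, time = 20 s
File in Mb = 5 * 8 = 40 Mb
Throughput = 40 / 20 Mbps
Throughput = 2 Mbps

2


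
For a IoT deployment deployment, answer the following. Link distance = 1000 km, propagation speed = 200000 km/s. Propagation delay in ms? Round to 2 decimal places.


Given: distance = 1000 km, speed = 200000 km/s
Delay = distance / speed = 1000 / 200000 seconds
Delay in ms = 1000 * 1000 / 200000
Delay = 5.0000 ms
Rounded to 2 dp = 5.00 ms

5.00


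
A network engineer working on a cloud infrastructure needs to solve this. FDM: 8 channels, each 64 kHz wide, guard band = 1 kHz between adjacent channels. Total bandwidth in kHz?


Given: 8 channels, 64 kHz each, guard = 1 kHz
Channel bandwidth = 8 * 64 = 512 kHz
Guard bands = 7 gaps * 1 kHz = 7 kHz
Total = 512 + 7 = 519 kHz

519


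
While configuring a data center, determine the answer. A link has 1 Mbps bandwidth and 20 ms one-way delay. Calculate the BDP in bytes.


Given: bandwidth = 1 Mbps, delay = 20 ms
BDP in bits = 1 * 10^6 * 20 / 1000
BDP in bits = 20000
BDP in bytes = 20000 / 8 = 2500

2500


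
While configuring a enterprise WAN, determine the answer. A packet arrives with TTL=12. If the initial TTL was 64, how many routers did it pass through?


Given: initial TTL = 64, received TTL = 12
Hops = initial TTL - received TTL
Hops = 64 - 12 = 52

52


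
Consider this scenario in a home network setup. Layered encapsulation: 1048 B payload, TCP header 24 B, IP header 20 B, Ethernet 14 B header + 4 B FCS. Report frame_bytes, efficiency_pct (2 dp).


TCP segment = 1048 + 24 = 1072 B
IP packet = 1072 + 20 = 1092 B
Ethernet frame = 1092 + 14 + 4 = 1110 B
Efficiency = app / frame = 1048 / 1110 = 0.944144 = 94.4144% -> 94.41% (2 dp)

1110, 94.41


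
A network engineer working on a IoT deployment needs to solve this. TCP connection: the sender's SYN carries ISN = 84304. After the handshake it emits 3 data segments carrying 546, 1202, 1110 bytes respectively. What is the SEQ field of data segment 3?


The SYN occupies sequence number ISN = 84304, so the first data byte is ISN + 1 = 84305.
SEQ of data segment i = (ISN + 1) + sum of payload sizes of segments 1..i-1.
Segment 1: SEQ = 84305, payload = 546 bytes
Segment 2: SEQ = 84851, payload = 1202 bytes
Segment 3: SEQ = 86053, payload = 1110 bytes
SEQ of segment 3 = 84305 + 546 + 1202 = 86053

86053


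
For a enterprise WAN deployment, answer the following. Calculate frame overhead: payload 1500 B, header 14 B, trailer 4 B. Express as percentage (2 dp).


Given: payload = 1500 B, header = 14 B, trailer = 4 B
Overhead bytes = header + trailer = 14 + 4 = 18
Total frame = payload + overhead = 1500 + 18 = 1518
Overhead % = 18 / 1518 * 100 = 1.1858% -> 1.19% (2 dp)

1.19


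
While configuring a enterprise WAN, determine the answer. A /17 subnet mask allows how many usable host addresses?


Given: subnet mask /17
Host bits = 32 - 17 = 15
Total addresses = 2^15 = 32768
Usable hosts = 32768 - 2 (network + broadcast) = 32766

32766


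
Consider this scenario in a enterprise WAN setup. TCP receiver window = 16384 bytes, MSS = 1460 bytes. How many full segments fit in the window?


Given: RWND = 16384 bytes, MSS = 1460 bytes
Full segments = floor(RWND / MSS)
Full segments = floor(16384 / 1460)
Full segments = floor(11.2219) = 11

11


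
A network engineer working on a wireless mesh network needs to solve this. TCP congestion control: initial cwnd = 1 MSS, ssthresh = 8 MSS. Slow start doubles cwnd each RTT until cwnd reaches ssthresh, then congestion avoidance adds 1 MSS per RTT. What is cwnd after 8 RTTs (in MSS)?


RTT 0: cwnd = 1 MSS (initial)
RTT 1: cwnd = 2 MSS (slow start, doubled)
RTT 2: cwnd = 4 MSS (slow start, doubled)
RTT 3: cwnd = 8 MSS (slow start, doubled)
RTT 4: cwnd = 9 MSS (congestion avoidance, +1)
RTT 5: cwnd = 10 MSS (congestion avoidance, +1)
RTT 6: cwnd = 11 MSS (congestion avoidance, +1)
RTT 7: cwnd = 12 MSS (congestion avoidance, +1)
RTT 8: cwnd = 13 MSS (congestion avoidance, +1)

13


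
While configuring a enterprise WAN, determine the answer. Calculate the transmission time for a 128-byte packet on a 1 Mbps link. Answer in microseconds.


Given: packet = 128 bytes, bandwidth = 1 Mbps
Packet in bits = 128 * 8 = 1024 bits
Bandwidth = 1 * 10^6 = 1000000 bps
Time = 1024 / 1000000 seconds
Time in us = 1024 * 10^6 / 1000000 = 1024

1024


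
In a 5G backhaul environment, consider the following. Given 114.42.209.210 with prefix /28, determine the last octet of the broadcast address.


Given: IP = 114.42.209.210, prefix = /28
Host bits = 32 - 28 = 4
Network last octet = 210 AND mask = 208
Host part size = 2^4 - 1 = 15
Broadcast last octet = 208 OR 15 = 223

223


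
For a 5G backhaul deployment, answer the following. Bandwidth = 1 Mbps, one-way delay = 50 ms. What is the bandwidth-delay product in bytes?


Given: bandwidth = 1 Mbps, delay = 50 ms
BDP in bits = 1 * 10^6 * 50 / 1000
BDP in bits = 50000
BDP in bytes = 50000 / 8 = 6250

6250


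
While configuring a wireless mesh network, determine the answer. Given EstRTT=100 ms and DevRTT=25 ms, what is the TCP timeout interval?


Given: EstRTT = 100 ms, DevRTT = 25 ms
Timeout = EstRTT + 4 * DevRTT
4 * DevRTT = 4 * 25 = 100
Timeout = 100 + 100 = 200 ms

200


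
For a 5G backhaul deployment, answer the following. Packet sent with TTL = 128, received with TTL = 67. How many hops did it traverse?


Given: initial TTL = 128, received TTL = 67
Hops = initial TTL - received TTL
Hops = 128 - 67 = 61

61


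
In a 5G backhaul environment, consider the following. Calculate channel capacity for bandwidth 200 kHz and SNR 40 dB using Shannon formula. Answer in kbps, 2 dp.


Given: B = 200 kHz, SNR = 40 dB
SNR linear = 10^(40/10) = 10000
1 + SNR = 10001
log2(10001) = 13.2878566418
C = 200 * 1000 * 13.2878566418 = 2657571.3284 bps
C = 2657.571328 kbps -> 2657.57 kbps (2 dp)

2657.57


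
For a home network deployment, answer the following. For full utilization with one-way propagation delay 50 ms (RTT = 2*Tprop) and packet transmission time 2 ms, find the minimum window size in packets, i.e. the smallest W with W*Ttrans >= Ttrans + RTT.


Given: Ttrans = 2 ms, RTT = 100 ms (= 2 * Tprop, Tprop = 50 ms)
Time until first ACK returns = Ttrans + RTT = 2 + 100 = 102 ms
Need W * Ttrans >= Ttrans + RTT  ->  W >= (Ttrans + RTT) / Ttrans
(Ttrans + RTT) / Ttrans = 102 / 2 = 51
W_min = ceil(51) = 51

51


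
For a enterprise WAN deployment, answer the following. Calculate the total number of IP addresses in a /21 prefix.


Given: CIDR prefix /21
Host bits = 32 - 21 = 11
Total addresses = 2^11 = 2048

2048


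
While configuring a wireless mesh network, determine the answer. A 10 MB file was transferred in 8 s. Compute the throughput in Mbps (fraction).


Given: file = 10 MB, time = 8 s
File in Mb = 10 * 8 = 80 Mb
Throughput = 80 / 8 Mbps
Throughput = 10 Mbps

10


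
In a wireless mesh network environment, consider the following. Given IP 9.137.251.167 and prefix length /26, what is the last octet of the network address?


Given: IP = 9.137.251.167, prefix = /26
Subnet mask = 255.255.255.192
Last octet of IP: 167
Last octet of mask: 192
Network last octet = 167 AND 192 = 128

128


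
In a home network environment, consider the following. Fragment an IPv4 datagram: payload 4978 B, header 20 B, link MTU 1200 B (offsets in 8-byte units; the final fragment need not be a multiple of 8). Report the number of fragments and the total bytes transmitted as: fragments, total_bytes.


Max data per non-final fragment = floor((MTU - header)/8)*8 = floor((1200 - 20)/8)*8 = floor(1180/8)*8 = 1176 B
Final fragment needs no 8-byte alignment: it can carry up to MTU - header = 1180 B
Non-final fragments needed = ceil((payload - 1180) / 1176) = ceil(3798/1176) = ceil(3.2296) = 4
Number of fragments = 4 + 1 = 5
Fragment sizes (data): 4 * 1176 B + 274 B (last, 274 <= 1180 OK)
Total bytes sent = payload + n_frags * header = 4978 + 5*20 = 4978 + 100 = 5078 B

5, 5078


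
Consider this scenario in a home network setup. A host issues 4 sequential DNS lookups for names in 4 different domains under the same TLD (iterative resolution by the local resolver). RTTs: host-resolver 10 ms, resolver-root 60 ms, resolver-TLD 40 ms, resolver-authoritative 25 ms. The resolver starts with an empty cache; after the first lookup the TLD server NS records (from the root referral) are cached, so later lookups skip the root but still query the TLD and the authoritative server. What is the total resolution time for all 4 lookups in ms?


Lookup 1 (cold cache): local + root + TLD + auth = 10 + 60 + 40 + 25 = 135 ms
Lookups 2..4 (TLD NS cached -> skip root; new domain -> still ask TLD and auth): local + TLD + auth = 10 + 40 + 25 = 75 ms each
Remaining 3 lookups: 3 * 75 = 225 ms
Total = 135 + 225 = 360 ms

360


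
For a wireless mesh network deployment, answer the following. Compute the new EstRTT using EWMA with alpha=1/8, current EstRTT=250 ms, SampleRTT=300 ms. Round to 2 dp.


Given: EstRTT = 250 ms, SampleRTT = 300 ms, alpha = 1/8
New EstRTT = (1 - alpha) * EstRTT + alpha * SampleRTT
(7/8) * 250 = 218.75
(1/8) * 300 = 37.5
New EstRTT = 218.75 + 37.5 = 256.25 ms -> 256.25 ms (2 dp)

256.25


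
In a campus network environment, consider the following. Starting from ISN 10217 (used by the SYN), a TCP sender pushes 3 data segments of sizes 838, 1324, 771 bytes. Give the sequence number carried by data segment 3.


The SYN occupies sequence number ISN = 10217, so the first data byte is ISN + 1 = 10218.
SEQ of data segment i = (ISN + 1) + sum of payload sizes of segments 1..i-1.
Segment 1: SEQ = 10218, payload = 838 bytes
Segment 2: SEQ = 11056, payload = 1324 bytes
Segment 3: SEQ = 12380, payload = 771 bytes
SEQ of segment 3 = 10218 + 838 + 1324 = 12380

12380


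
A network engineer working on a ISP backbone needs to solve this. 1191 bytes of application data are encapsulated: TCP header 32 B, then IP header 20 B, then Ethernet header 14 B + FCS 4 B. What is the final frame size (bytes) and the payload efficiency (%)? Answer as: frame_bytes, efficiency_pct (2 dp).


TCP segment = 1191 + 32 = 1223 B
IP packet = 1223 + 20 = 1243 B
Ethernet frame = 1243 + 14 + 4 = 1261 B
Efficiency = app / frame = 1191 / 1261 = 0.944489 = 94.4489% -> 94.45% (2 dp)

1261, 94.45
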